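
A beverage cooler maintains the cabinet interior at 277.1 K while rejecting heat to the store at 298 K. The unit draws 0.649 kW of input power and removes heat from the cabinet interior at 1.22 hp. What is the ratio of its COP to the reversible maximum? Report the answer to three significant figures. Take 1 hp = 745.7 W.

Converting, Q̇_C = 1.220 hp = 0.9098 kW, so COP_actual = Q̇_C/Ẇ = 0.9098/0.6490 = 1.402.
The reservoir spacing is ΔT = 298 − 277.1 = 20.90 K.
COP_Carnot = T_C/ΔT = 277.10/20.90 = 13.26.
η_II = COP_actual/COP_Carnot = 1.402/13.26 = 0.1057.

0.106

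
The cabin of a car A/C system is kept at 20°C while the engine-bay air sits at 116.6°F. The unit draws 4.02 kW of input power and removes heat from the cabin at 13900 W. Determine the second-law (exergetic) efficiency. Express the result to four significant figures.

Converting, Q̇_C = 13900 W = 13.90 kW, so COP_actual = Q̇_C/Ẇ = 13.90/4.020 = 3.458.
In absolute terms T_C = 293.15 K and T_H = 320.15 K, so ΔT = 27.00 K.
COP_Carnot = T_C/ΔT = 293.15/27.00 = 10.86.
η_II = COP_actual/COP_Carnot = 3.458/10.86 = 0.3185.

0.3185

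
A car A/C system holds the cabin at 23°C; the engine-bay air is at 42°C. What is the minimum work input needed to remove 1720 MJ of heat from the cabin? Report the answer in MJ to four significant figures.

110.3 MJ

In absolute terms T_C = 296.15 K and T_H = 315.15 K, so ΔT = 19.00 K.
The reversible limit is COP_R = T_C/ΔT = 15.59, so W_min = Q_C/COP = Q_C·ΔT/T_C.
W_min = 1720 × 19.00/296.15 = 110.3 MJ.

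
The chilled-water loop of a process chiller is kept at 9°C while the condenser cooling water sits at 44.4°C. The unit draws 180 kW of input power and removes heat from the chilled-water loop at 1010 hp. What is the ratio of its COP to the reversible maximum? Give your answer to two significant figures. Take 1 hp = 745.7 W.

Converting, Q̇_C = 1010 hp = 753.2 kW, so COP_actual = Q̇_C/Ẇ = 753.2/180.0 = 4.184.
In absolute terms T_C = 282.15 K and T_H = 317.55 K, so ΔT = 35.40 K.
COP_Carnot = T_C/ΔT = 282.15/35.40 = 7.970.
η_II = COP_actual/COP_Carnot = 4.184/7.970 = 0.5250.

0.52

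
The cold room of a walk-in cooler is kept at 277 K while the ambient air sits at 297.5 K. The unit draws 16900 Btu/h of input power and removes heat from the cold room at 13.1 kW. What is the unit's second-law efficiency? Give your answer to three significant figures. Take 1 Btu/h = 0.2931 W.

0.196

Converting, Q̇_C = 13.10 kW = 44690 Btu/h, so COP_actual = Q̇_C/Ẇ = 44690/16900 = 2.645.
The reservoir spacing is ΔT = 297.5 − 277 = 20.50 K.
COP_Carnot = T_C/ΔT = 277.00/20.50 = 13.51.
η_II = COP_actual/COP_Carnot = 2.645/13.51 = 0.1957.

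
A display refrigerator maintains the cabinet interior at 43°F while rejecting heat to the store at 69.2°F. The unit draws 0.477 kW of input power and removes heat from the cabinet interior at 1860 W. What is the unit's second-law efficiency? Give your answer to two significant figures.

Converting, Q̇_C = 1860 W = 1.860 kW, so COP_actual = Q̇_C/Ẇ = 1.860/0.4770 = 3.899.
In absolute terms T_C = 279.26 K and T_H = 293.82 K, so ΔT = 14.56 K.
COP_Carnot = T_C/ΔT = 279.26/14.56 = 19.19.
η_II = COP_actual/COP_Carnot = 3.899/19.19 = 0.2032.

0.20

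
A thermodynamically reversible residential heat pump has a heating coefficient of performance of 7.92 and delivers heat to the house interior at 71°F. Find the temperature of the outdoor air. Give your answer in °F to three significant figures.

COP_HP = T_H/(T_H − T_C) gives T_H − T_C = T_H/COP.
With T_H = 294.82 K, T_C = 294.82 × (1 − 1/7.92) = 257.59 K.
Converting, 257.59 K = 4.00°F.

4.00 °F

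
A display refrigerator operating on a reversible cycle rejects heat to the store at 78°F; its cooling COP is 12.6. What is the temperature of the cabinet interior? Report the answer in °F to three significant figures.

For a Carnot refrigerator COP_R = T_C/(T_H − T_C), so T_C = COP·T_H/(1 + COP).
With T_H = 298.71 K, T_C = 12.6 × 298.71/13.60 = 276.74 K.
Converting, 276.74 K = 38.47°F.

38.5 °F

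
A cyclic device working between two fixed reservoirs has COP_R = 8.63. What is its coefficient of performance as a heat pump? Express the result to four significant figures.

9.630

The first law on one cycle gives Q_H = Q_C + W, so Q_H/W = Q_C/W + 1.
COP_HP = COP_R + 1 = 8.63 + 1 = 9.63.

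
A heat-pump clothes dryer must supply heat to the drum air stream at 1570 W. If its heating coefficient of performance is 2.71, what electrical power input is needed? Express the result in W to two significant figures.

580 W

Ẇ = Q̇_H/COP_HP = 1570/2.71 = 579.3 W.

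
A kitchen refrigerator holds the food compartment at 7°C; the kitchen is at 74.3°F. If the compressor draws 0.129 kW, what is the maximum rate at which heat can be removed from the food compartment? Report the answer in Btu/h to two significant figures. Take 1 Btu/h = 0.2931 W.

In absolute terms T_C = 280.15 K and T_H = 296.65 K, so ΔT = 16.50 K.
COP_Carnot = T_C/ΔT = 280.15/16.50 = 16.98.
Q̇_max = COP_Carnot × Ẇ = 16.98 × 0.1290 kW = 2.190 kW = 7473 Btu/h.

7500 Btu/h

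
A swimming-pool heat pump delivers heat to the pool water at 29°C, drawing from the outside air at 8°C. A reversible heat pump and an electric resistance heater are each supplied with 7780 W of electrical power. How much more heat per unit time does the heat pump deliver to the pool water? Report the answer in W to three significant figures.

104000 W

In absolute terms T_C = 281.15 K and T_H = 302.15 K, so ΔT = 21.00 K.
COP_Carnot = T_H/ΔT = 302.15/21.00 = 14.39.
The heat pump delivers Q̇_H = COP × Ẇ = 111900 W; the resistance heater delivers Ẇ = 7780 W.
Extra = (COP − 1)·Ẇ = 104200 W.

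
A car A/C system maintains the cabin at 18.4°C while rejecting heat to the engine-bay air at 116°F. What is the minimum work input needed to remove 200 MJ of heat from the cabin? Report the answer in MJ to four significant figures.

19.39 MJ

In absolute terms T_C = 291.55 K and T_H = 319.82 K, so ΔT = 28.27 K.
The reversible limit is COP_R = T_C/ΔT = 10.31, so W_min = Q_C/COP = Q_C·ΔT/T_C.
W_min = 200.0 × 28.27/291.55 = 19.39 MJ.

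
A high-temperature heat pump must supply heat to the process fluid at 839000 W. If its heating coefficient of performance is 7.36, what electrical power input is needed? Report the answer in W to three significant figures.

114000 W

Ẇ = Q̇_H/COP_HP = 839000/7.36 = 114000 W.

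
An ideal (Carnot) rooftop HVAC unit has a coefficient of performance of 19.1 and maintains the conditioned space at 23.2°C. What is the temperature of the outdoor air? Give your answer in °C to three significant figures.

38.7 °C

COP_R = T_C/(T_H − T_C) gives T_H − T_C = T_C/COP.
With T_C = 296.35 K, T_H = 296.35 × (1 + 1/19.1) = 311.87 K.
Converting, 311.87 K = 38.72°C.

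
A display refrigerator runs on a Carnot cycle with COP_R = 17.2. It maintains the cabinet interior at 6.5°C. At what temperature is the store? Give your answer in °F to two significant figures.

COP_R = T_C/(T_H − T_C) gives T_H − T_C = T_C/COP.
With T_C = 279.65 K, T_H = 279.65 × (1 + 1/17.2) = 295.91 K.
Converting, 295.91 K = 72.97°F.

73 °F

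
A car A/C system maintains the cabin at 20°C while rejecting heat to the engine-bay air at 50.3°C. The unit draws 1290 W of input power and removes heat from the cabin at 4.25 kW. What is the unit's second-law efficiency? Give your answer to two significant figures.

0.34

Converting, Q̇_C = 4.250 kW = 4250 W, so COP_actual = Q̇_C/Ẇ = 4250/1290 = 3.295.
In absolute terms T_C = 293.15 K and T_H = 323.45 K, so ΔT = 30.30 K.
COP_Carnot = T_C/ΔT = 293.15/30.30 = 9.675.
η_II = COP_actual/COP_Carnot = 3.295/9.675 = 0.3405.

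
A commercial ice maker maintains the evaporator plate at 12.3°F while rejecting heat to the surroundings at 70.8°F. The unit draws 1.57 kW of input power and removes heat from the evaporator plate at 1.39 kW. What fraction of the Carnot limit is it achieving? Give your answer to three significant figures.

0.110

COP_actual = Q̇_C/Ẇ = 1.390/1.570 = 0.8854.
In absolute terms T_C = 262.21 K and T_H = 294.71 K, so ΔT = 32.50 K.
COP_Carnot = T_C/ΔT = 262.21/32.50 = 8.068.
η_II = COP_actual/COP_Carnot = 0.8854/8.068 = 0.1097.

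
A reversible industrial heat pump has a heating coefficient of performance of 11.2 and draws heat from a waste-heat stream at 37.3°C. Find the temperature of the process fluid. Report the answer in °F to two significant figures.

COP_HP = T_H/(T_H − T_C) rearranges to T_H = COP·T_C/(COP − 1).
With T_C = 310.45 K, T_H = 11.2 × 310.45/10.20 = 340.89 K.
Converting, 340.89 K = 153.93°F.

150 °F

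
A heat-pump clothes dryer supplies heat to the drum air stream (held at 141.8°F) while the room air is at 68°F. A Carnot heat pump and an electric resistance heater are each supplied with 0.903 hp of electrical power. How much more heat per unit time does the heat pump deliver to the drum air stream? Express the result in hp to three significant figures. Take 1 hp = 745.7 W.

In absolute terms T_C = 293.15 K and T_H = 334.15 K, so ΔT = 41.00 K.
COP_Carnot = T_H/ΔT = 334.15/41.00 = 8.150.
The heat pump delivers Q̇_H = COP × Ẇ = 7.359 hp; the resistance heater delivers Ẇ = 0.9030 hp.
Extra = (COP − 1)·Ẇ = 6.456 hp.

6.46 hp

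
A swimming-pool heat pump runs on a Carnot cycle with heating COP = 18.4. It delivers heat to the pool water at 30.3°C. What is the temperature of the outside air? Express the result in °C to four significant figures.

COP_HP = T_H/(T_H − T_C) gives T_H − T_C = T_H/COP.
With T_H = 303.45 K, T_C = 303.45 × (1 − 1/18.4) = 286.96 K.
Converting, 286.96 K = 13.81°C.

13.81 °C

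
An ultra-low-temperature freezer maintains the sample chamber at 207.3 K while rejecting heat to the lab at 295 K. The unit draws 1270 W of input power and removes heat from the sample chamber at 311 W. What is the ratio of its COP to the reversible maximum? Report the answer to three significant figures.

COP_actual = Q̇_C/Ẇ = 311.0/1270 = 0.2449.
The reservoir spacing is ΔT = 295 − 207.3 = 87.70 K.
COP_Carnot = T_C/ΔT = 207.30/87.70 = 2.364.
η_II = COP_actual/COP_Carnot = 0.2449/2.364 = 0.1036.

0.104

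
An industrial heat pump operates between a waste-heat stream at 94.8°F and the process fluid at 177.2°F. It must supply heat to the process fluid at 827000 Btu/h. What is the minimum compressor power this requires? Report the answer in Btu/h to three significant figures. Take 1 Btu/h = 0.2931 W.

107000 Btu/h

In absolute terms T_C = 308.04 K and T_H = 353.82 K, so ΔT = 45.78 K.
COP_Carnot = T_H/ΔT = 353.82/45.78 = 7.729.
Ẇ_min = Q̇/COP_Carnot = 827000/7.729 = 107000 Btu/h.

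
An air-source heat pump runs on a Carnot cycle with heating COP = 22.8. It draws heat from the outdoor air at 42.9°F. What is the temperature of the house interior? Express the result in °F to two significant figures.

66 °F

COP_HP = T_H/(T_H − T_C) rearranges to T_H = COP·T_C/(COP − 1).
With T_C = 279.21 K, T_H = 22.8 × 279.21/21.80 = 292.01 K.
Converting, 292.01 K = 65.95°F.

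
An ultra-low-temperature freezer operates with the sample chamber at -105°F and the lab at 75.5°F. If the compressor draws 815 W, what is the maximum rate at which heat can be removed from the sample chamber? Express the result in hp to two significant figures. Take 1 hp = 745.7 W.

2.1 hp

In absolute terms T_C = 197.04 K and T_H = 297.32 K, so ΔT = 100.3 K.
COP_Carnot = T_C/ΔT = 197.04/100.3 = 1.965.
Q̇_max = COP_Carnot × Ẇ = 1.965 × 815.0 W = 1601 W = 2.148 hp.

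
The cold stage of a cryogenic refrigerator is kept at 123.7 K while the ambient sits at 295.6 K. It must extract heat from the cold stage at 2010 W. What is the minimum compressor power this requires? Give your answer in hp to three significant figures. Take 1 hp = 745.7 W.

The reservoir spacing is ΔT = 295.6 − 123.7 = 171.9 K.
COP_Carnot = T_C/ΔT = 123.70/171.9 = 0.7196.
Ẇ_min = Q̇/COP_Carnot = 2010/0.7196 = 2793 W = 3.746 hp.

3.75 hp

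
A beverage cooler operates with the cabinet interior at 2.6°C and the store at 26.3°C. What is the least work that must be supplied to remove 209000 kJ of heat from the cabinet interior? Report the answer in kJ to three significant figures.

18000 kJ

In absolute terms T_C = 275.75 K and T_H = 299.45 K, so ΔT = 23.70 K.
The reversible limit is COP_R = T_C/ΔT = 11.64, so W_min = Q_C/COP = Q_C·ΔT/T_C.
W_min = 209000 × 23.70/275.75 = 17960 kJ.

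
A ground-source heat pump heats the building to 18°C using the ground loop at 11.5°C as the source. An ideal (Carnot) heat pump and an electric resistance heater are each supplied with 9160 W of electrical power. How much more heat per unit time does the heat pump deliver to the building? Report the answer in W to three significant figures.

401000 W

In absolute terms T_C = 284.65 K and T_H = 291.15 K, so ΔT = 6.500 K.
COP_Carnot = T_H/ΔT = 291.15/6.500 = 44.79.
The heat pump delivers Q̇_H = COP × Ẇ = 410300 W; the resistance heater delivers Ẇ = 9160 W.
Extra = (COP − 1)·Ẇ = 401100 W.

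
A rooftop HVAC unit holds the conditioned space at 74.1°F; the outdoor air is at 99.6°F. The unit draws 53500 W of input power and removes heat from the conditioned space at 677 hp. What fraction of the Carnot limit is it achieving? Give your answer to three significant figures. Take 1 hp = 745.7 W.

0.451

Converting, Q̇_C = 677.0 hp = 504800 W, so COP_actual = Q̇_C/Ẇ = 504800/53500 = 9.436.
In absolute terms T_C = 296.54 K and T_H = 310.71 K, so ΔT = 14.17 K.
COP_Carnot = T_C/ΔT = 296.54/14.17 = 20.93.
η_II = COP_actual/COP_Carnot = 9.436/20.93 = 0.4508.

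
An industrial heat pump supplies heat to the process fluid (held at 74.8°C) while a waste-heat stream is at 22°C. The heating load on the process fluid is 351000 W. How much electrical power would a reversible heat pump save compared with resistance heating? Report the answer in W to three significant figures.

298000 W

In absolute terms T_C = 295.15 K and T_H = 347.95 K, so ΔT = 52.80 K.
COP_Carnot = T_H/ΔT = 347.95/52.80 = 6.590.
Resistance heating needs Ẇ_res = Q̇_H = 351000 W; the reversible heat pump needs only Ẇ_hp = Q̇_H/COP = 53260 W.
Saving = 351000 − 53260 = 297700 W.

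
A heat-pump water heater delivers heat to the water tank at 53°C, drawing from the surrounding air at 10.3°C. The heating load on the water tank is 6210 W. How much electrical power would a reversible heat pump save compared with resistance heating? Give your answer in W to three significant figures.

5400 W

In absolute terms T_C = 283.45 K and T_H = 326.15 K, so ΔT = 42.70 K.
COP_Carnot = T_H/ΔT = 326.15/42.70 = 7.638.
Resistance heating needs Ẇ_res = Q̇_H = 6210 W; the reversible heat pump needs only Ẇ_hp = Q̇_H/COP = 813.0 W.
Saving = 6210 − 813.0 = 5397 W.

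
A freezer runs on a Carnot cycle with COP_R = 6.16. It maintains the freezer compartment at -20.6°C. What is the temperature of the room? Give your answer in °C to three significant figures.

20.4 °C

COP_R = T_C/(T_H − T_C) gives T_H − T_C = T_C/COP.
With T_C = 252.55 K, T_H = 252.55 × (1 + 1/6.16) = 293.55 K.
Converting, 293.55 K = 20.40°C.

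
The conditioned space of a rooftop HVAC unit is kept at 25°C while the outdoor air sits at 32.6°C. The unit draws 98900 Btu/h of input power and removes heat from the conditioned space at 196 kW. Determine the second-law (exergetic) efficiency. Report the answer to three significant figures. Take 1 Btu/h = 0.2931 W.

Converting, Q̇_C = 196.0 kW = 668700 Btu/h, so COP_actual = Q̇_C/Ẇ = 668700/98900 = 6.762.
In absolute terms T_C = 298.15 K and T_H = 305.75 K, so ΔT = 7.600 K.
COP_Carnot = T_C/ΔT = 298.15/7.600 = 39.23.
η_II = COP_actual/COP_Carnot = 6.762/39.23 = 0.1724.

0.172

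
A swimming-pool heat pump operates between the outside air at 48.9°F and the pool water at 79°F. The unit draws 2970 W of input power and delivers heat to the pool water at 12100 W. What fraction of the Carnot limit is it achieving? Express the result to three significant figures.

0.228

COP_actual = Q̇_H/Ẇ = 12100/2970 = 4.074.
In absolute terms T_C = 282.54 K and T_H = 299.26 K, so ΔT = 16.72 K.
COP_Carnot = T_H/ΔT = 299.26/16.72 = 17.90.
η_II = COP_actual/COP_Carnot = 4.074/17.90 = 0.2277.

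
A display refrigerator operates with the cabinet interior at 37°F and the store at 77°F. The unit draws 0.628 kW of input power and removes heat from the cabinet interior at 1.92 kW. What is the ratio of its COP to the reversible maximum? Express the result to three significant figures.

COP_actual = Q̇_C/Ẇ = 1.920/0.6280 = 3.057.
In absolute terms T_C = 275.93 K and T_H = 298.15 K, so ΔT = 22.22 K.
COP_Carnot = T_C/ΔT = 275.93/22.22 = 12.42.
η_II = COP_actual/COP_Carnot = 3.057/12.42 = 0.2462.

0.246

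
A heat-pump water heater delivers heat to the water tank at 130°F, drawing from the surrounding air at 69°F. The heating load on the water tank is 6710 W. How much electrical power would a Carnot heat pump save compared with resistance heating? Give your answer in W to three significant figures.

6020 W

In absolute terms T_C = 293.71 K and T_H = 327.59 K, so ΔT = 33.89 K.
COP_Carnot = T_H/ΔT = 327.59/33.89 = 9.667.
Resistance heating needs Ẇ_res = Q̇_H = 6710 W; the reversible heat pump needs only Ẇ_hp = Q̇_H/COP = 694.1 W.
Saving = 6710 − 694.1 = 6016 W.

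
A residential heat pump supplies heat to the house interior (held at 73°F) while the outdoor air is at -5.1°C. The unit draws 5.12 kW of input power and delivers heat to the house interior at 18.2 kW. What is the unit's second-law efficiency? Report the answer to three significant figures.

COP_actual = Q̇_H/Ẇ = 18.20/5.120 = 3.555.
In absolute terms T_C = 268.05 K and T_H = 295.93 K, so ΔT = 27.88 K.
COP_Carnot = T_H/ΔT = 295.93/27.88 = 10.62.
η_II = COP_actual/COP_Carnot = 3.555/10.62 = 0.3349.

0.335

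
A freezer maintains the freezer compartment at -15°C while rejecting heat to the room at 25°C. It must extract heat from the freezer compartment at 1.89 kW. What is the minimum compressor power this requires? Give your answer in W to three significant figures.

293 W

In absolute terms T_C = 258.15 K and T_H = 298.15 K, so ΔT = 40.00 K.
COP_Carnot = T_C/ΔT = 258.15/40.00 = 6.454.
Ẇ_min = Q̇/COP_Carnot = 1.890/6.454 = 0.2929 kW = 292.9 W.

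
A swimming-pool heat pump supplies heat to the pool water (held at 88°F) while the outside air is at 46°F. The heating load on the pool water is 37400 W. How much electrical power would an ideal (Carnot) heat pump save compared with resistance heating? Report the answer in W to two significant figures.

In absolute terms T_C = 280.93 K and T_H = 304.26 K, so ΔT = 23.33 K.
COP_Carnot = T_H/ΔT = 304.26/23.33 = 13.04.
Resistance heating needs Ẇ_res = Q̇_H = 37400 W; the reversible heat pump needs only Ẇ_hp = Q̇_H/COP = 2868 W.
Saving = 37400 − 2868 = 34530 W.

35000 W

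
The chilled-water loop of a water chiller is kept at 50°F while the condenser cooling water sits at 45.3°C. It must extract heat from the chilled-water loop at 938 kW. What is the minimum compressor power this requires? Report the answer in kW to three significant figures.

In absolute terms T_C = 283.15 K and T_H = 318.45 K, so ΔT = 35.30 K.
COP_Carnot = T_C/ΔT = 283.15/35.30 = 8.021.
Ẇ_min = Q̇/COP_Carnot = 938.0/8.021 = 116.9 kW.

117 kW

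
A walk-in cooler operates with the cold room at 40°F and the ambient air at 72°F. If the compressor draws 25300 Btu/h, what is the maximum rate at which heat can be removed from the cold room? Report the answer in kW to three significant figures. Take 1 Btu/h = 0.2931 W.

In absolute terms T_C = 277.59 K and T_H = 295.37 K, so ΔT = 17.78 K.
COP_Carnot = T_C/ΔT = 277.59/17.78 = 15.61.
Q̇_max = COP_Carnot × Ẇ = 15.61 × 25300 Btu/h = 395100 Btu/h = 115.8 kW.

116 kW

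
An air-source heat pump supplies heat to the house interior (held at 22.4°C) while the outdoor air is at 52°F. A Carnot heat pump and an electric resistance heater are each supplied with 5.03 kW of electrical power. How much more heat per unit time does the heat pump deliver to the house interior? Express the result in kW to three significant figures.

127 kW

In absolute terms T_C = 284.26 K and T_H = 295.55 K, so ΔT = 11.29 K.
COP_Carnot = T_H/ΔT = 295.55/11.29 = 26.18.
The heat pump delivers Q̇_H = COP × Ẇ = 131.7 kW; the resistance heater delivers Ẇ = 5.030 kW.
Extra = (COP − 1)·Ẇ = 126.7 kW.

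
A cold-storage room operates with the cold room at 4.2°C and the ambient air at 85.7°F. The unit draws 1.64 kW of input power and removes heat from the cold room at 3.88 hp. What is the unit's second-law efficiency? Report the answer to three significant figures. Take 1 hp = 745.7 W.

0.163

Converting, Q̇_C = 3.880 hp = 2.893 kW, so COP_actual = Q̇_C/Ẇ = 2.893/1.640 = 1.764.
In absolute terms T_C = 277.35 K and T_H = 302.98 K, so ΔT = 25.63 K.
COP_Carnot = T_C/ΔT = 277.35/25.63 = 10.82.
η_II = COP_actual/COP_Carnot = 1.764/10.82 = 0.1631.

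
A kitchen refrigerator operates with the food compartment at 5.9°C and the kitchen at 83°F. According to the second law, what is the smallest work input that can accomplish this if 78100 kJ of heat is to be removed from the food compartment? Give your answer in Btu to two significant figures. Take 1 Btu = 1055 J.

In absolute terms T_C = 279.05 K and T_H = 301.48 K, so ΔT = 22.43 K.
The reversible limit is COP_R = T_C/ΔT = 12.44, so W_min = Q_C/COP = Q_C·ΔT/T_C.
W_min = 78100 × 22.43/279.05 = 6279 kJ = 5951 Btu.

6000 Btu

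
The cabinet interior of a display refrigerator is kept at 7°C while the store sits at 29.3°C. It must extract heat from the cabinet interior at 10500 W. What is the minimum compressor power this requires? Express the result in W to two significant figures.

In absolute terms T_C = 280.15 K and T_H = 302.45 K, so ΔT = 22.30 K.
COP_Carnot = T_C/ΔT = 280.15/22.30 = 12.56.
Ẇ_min = Q̇/COP_Carnot = 10500/12.56 = 835.8 W.

840 W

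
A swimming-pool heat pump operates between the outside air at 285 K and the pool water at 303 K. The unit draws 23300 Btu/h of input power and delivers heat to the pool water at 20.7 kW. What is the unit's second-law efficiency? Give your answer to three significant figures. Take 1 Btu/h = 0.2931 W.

0.180

Converting, Q̇_H = 20.70 kW = 70620 Btu/h, so COP_actual = Q̇_H/Ẇ = 70620/23300 = 3.031.
The reservoir spacing is ΔT = 303 − 285 = 18.00 K.
COP_Carnot = T_H/ΔT = 303.00/18.00 = 16.83.
η_II = COP_actual/COP_Carnot = 3.031/16.83 = 0.1801.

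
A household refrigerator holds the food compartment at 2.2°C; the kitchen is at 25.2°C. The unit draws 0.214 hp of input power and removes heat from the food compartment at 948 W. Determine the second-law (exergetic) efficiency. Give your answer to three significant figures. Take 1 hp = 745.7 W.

Converting, Q̇_C = 948.0 W = 1.271 hp, so COP_actual = Q̇_C/Ẇ = 1.271/0.2140 = 5.941.
In absolute terms T_C = 275.35 K and T_H = 298.35 K, so ΔT = 23.00 K.
COP_Carnot = T_C/ΔT = 275.35/23.00 = 11.97.
η_II = COP_actual/COP_Carnot = 5.941/11.97 = 0.4962.

0.496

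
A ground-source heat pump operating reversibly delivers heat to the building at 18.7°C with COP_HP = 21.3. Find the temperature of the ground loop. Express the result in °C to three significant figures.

5.00 °C

COP_HP = T_H/(T_H − T_C) gives T_H − T_C = T_H/COP.
With T_H = 291.85 K, T_C = 291.85 × (1 − 1/21.3) = 278.15 K.
Converting, 278.15 K = 5.00°C.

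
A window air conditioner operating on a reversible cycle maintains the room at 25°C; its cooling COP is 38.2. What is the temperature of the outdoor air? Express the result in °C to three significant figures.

32.8 °C

COP_R = T_C/(T_H − T_C) gives T_H − T_C = T_C/COP.
With T_C = 298.15 K, T_H = 298.15 × (1 + 1/38.2) = 305.95 K.
Converting, 305.95 K = 32.80°C.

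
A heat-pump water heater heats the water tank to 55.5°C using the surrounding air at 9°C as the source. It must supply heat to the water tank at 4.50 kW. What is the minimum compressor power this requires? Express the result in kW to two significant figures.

0.64 kW

In absolute terms T_C = 282.15 K and T_H = 328.65 K, so ΔT = 46.50 K.
COP_Carnot = T_H/ΔT = 328.65/46.50 = 7.068.
Ẇ_min = Q̇/COP_Carnot = 4.500/7.068 = 0.6367 kW.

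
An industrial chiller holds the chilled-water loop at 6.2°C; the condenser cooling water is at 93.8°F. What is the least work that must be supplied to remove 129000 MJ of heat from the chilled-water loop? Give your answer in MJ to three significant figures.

In absolute terms T_C = 279.35 K and T_H = 307.48 K, so ΔT = 28.13 K.
The reversible limit is COP_R = T_C/ΔT = 9.930, so W_min = Q_C/COP = Q_C·ΔT/T_C.
W_min = 129000 × 28.13/279.35 = 12990 MJ.

13000 MJ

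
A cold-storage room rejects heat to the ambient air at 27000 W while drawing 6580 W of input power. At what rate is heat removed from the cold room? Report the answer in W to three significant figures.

For a cyclic device the first law requires Q̇_H = Q̇_C + Ẇ.
Q̇_C = Q̇_H − Ẇ = 20420 W.

20400 W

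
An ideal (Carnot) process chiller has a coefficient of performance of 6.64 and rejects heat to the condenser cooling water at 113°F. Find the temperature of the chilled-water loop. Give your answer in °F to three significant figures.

For a Carnot refrigerator COP_R = T_C/(T_H − T_C), so T_C = COP·T_H/(1 + COP).
With T_H = 318.15 K, T_C = 6.64 × 318.15/7.640 = 276.51 K.
Converting, 276.51 K = 38.04°F.

38.0 °F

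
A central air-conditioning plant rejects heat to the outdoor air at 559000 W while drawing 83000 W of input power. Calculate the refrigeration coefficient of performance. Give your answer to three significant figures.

The first law gives Q̇_H = Q̇_C + Ẇ, so the three rates are Q̇_C = 476000, Q̇_H = 559000, Ẇ = 83000 W.
COP_R = Q̇_C/Ẇ = 476000/83000 = 5.735.

5.73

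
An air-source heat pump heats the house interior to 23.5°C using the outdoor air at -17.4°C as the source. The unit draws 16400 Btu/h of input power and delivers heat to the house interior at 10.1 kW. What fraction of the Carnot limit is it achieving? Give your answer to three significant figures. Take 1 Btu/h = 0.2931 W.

Converting, Q̇_H = 10.10 kW = 34460 Btu/h, so COP_actual = Q̇_H/Ẇ = 34460/16400 = 2.101.
In absolute terms T_C = 255.75 K and T_H = 296.65 K, so ΔT = 40.90 K.
COP_Carnot = T_H/ΔT = 296.65/40.90 = 7.253.
η_II = COP_actual/COP_Carnot = 2.101/7.253 = 0.2897.

0.290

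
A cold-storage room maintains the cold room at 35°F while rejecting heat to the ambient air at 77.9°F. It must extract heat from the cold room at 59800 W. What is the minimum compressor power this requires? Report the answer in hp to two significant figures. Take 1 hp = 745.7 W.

7.0 hp

In absolute terms T_C = 274.82 K and T_H = 298.65 K, so ΔT = 23.83 K.
COP_Carnot = T_C/ΔT = 274.82/23.83 = 11.53.
Ẇ_min = Q̇/COP_Carnot = 59800/11.53 = 5186 W = 6.955 hp.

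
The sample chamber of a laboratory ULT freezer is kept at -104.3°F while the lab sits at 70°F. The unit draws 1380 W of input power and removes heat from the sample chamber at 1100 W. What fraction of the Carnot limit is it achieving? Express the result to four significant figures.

COP_actual = Q̇_C/Ẇ = 1100/1380 = 0.7971.
In absolute terms T_C = 197.43 K and T_H = 294.26 K, so ΔT = 96.83 K.
COP_Carnot = T_C/ΔT = 197.43/96.83 = 2.039.
η_II = COP_actual/COP_Carnot = 0.7971/2.039 = 0.3910.

0.3910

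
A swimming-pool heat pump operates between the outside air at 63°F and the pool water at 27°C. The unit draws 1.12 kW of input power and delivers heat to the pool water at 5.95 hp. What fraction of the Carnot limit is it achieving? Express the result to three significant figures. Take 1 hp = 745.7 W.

Converting, Q̇_H = 5.950 hp = 4.437 kW, so COP_actual = Q̇_H/Ẇ = 4.437/1.120 = 3.962.
In absolute terms T_C = 290.37 K and T_H = 300.15 K, so ΔT = 9.778 K.
COP_Carnot = T_H/ΔT = 300.15/9.778 = 30.70.
η_II = COP_actual/COP_Carnot = 3.962/30.70 = 0.1291.

0.129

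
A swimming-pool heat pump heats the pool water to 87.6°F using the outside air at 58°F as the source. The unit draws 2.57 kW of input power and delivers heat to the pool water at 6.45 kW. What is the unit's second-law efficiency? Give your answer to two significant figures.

COP_actual = Q̇_H/Ẇ = 6.450/2.570 = 2.510.
In absolute terms T_C = 287.59 K and T_H = 304.04 K, so ΔT = 16.44 K.
COP_Carnot = T_H/ΔT = 304.04/16.44 = 18.49.
η_II = COP_actual/COP_Carnot = 2.510/18.49 = 0.1357.

0.14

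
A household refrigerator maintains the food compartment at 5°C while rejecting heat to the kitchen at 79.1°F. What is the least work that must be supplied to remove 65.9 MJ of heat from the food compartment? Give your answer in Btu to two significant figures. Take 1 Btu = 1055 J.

In absolute terms T_C = 278.15 K and T_H = 299.32 K, so ΔT = 21.17 K.
The reversible limit is COP_R = T_C/ΔT = 13.14, so W_min = Q_C/COP = Q_C·ΔT/T_C.
W_min = 65.90 × 21.17/278.15 = 5.015 MJ = 4753 Btu.

4800 Btu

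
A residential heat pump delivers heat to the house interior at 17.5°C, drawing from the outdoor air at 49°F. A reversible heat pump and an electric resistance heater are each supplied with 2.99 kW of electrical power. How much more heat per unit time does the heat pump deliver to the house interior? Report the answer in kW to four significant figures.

104.9 kW

In absolute terms T_C = 282.59 K and T_H = 290.65 K, so ΔT = 8.056 K.
COP_Carnot = T_H/ΔT = 290.65/8.056 = 36.08.
The heat pump delivers Q̇_H = COP × Ẇ = 107.9 kW; the resistance heater delivers Ẇ = 2.990 kW.
Extra = (COP − 1)·Ẇ = 104.9 kW.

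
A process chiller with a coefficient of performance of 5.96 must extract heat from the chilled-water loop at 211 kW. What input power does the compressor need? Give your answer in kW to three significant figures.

35.4 kW

Ẇ = Q̇_C/COP = 211.0/5.96 = 35.40 kW.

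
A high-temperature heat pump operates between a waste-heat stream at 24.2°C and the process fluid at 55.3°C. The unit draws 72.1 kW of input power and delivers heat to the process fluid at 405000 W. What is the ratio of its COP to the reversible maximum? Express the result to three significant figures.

Converting, Q̇_H = 405000 W = 405.0 kW, so COP_actual = Q̇_H/Ẇ = 405.0/72.10 = 5.617.
In absolute terms T_C = 297.35 K and T_H = 328.45 K, so ΔT = 31.10 K.
COP_Carnot = T_H/ΔT = 328.45/31.10 = 10.56.
η_II = COP_actual/COP_Carnot = 5.617/10.56 = 0.5319.

0.532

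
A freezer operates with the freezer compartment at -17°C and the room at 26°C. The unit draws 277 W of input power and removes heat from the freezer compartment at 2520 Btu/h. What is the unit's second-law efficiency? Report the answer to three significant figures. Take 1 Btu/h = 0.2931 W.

Converting, Q̇_C = 2520 Btu/h = 738.6 W, so COP_actual = Q̇_C/Ẇ = 738.6/277.0 = 2.666.
In absolute terms T_C = 256.15 K and T_H = 299.15 K, so ΔT = 43.00 K.
COP_Carnot = T_C/ΔT = 256.15/43.00 = 5.957.
η_II = COP_actual/COP_Carnot = 2.666/5.957 = 0.4476.

0.448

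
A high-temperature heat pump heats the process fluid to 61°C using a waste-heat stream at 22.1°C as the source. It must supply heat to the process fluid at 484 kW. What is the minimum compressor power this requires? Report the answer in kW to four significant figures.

In absolute terms T_C = 295.25 K and T_H = 334.15 K, so ΔT = 38.90 K.
COP_Carnot = T_H/ΔT = 334.15/38.90 = 8.590.
Ẇ_min = Q̇/COP_Carnot = 484.0/8.590 = 56.34 kW.

56.34 kW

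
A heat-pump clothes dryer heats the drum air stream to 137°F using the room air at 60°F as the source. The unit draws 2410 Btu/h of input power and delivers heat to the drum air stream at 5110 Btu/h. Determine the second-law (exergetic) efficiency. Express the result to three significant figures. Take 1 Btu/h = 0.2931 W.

COP_actual = Q̇_H/Ẇ = 5110/2410 = 2.120.
In absolute terms T_C = 288.71 K and T_H = 331.48 K, so ΔT = 42.78 K.
COP_Carnot = T_H/ΔT = 331.48/42.78 = 7.749.
η_II = COP_actual/COP_Carnot = 2.120/7.749 = 0.2736.

0.274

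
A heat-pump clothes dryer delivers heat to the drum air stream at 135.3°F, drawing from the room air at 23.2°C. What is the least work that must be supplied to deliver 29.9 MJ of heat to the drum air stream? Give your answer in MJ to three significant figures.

3.09 MJ

In absolute terms T_C = 296.35 K and T_H = 330.54 K, so ΔT = 34.19 K.
The reversible limit is COP_HP = T_H/ΔT = 9.668, so W_min = Q_H/COP = Q_H·ΔT/T_H.
W_min = 29.90 × 34.19/330.54 = 3.093 MJ.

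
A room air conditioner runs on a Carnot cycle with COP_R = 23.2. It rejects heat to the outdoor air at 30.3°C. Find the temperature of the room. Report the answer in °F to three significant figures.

64.0 °F

For a Carnot refrigerator COP_R = T_C/(T_H − T_C), so T_C = COP·T_H/(1 + COP).
With T_H = 303.45 K, T_C = 23.2 × 303.45/24.20 = 290.91 K.
Converting, 290.91 K = 63.97°F.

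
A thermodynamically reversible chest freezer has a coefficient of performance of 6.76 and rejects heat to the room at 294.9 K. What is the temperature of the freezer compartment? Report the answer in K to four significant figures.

For a Carnot refrigerator COP_R = T_C/(T_H − T_C), so T_C = COP·T_H/(1 + COP).
With T_H = 294.90 K, T_C = 6.76 × 294.90/7.760 = 256.90 K.

256.9 K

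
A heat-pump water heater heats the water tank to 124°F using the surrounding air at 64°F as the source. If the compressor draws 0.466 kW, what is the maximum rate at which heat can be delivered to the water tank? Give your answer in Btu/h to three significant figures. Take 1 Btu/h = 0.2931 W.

15500 Btu/h

In absolute terms T_C = 290.93 K and T_H = 324.26 K, so ΔT = 33.33 K.
COP_Carnot = T_H/ΔT = 324.26/33.33 = 9.728.
Q̇_max = COP_Carnot × Ẇ = 9.728 × 0.4660 kW = 4.533 kW = 15470 Btu/h.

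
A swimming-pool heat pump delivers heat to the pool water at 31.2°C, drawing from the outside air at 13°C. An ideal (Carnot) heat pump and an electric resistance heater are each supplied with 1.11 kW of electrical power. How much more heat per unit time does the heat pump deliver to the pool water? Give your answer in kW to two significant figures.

In absolute terms T_C = 286.15 K and T_H = 304.35 K, so ΔT = 18.20 K.
COP_Carnot = T_H/ΔT = 304.35/18.20 = 16.72.
The heat pump delivers Q̇_H = COP × Ẇ = 18.56 kW; the resistance heater delivers Ẇ = 1.110 kW.
Extra = (COP − 1)·Ẇ = 17.45 kW.

17 kW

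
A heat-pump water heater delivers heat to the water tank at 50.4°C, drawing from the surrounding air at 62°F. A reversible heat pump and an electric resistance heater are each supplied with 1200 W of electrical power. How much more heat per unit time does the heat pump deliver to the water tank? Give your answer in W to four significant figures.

In absolute terms T_C = 289.82 K and T_H = 323.55 K, so ΔT = 33.73 K.
COP_Carnot = T_H/ΔT = 323.55/33.73 = 9.591.
The heat pump delivers Q̇_H = COP × Ẇ = 11510 W; the resistance heater delivers Ẇ = 1200 W.
Extra = (COP − 1)·Ẇ = 10310 W.

10310 W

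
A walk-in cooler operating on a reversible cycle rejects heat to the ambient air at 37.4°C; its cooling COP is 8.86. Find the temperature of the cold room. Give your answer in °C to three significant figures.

For a Carnot refrigerator COP_R = T_C/(T_H − T_C), so T_C = COP·T_H/(1 + COP).
With T_H = 310.55 K, T_C = 8.86 × 310.55/9.860 = 279.05 K.
Converting, 279.05 K = 5.90°C.

5.90 °C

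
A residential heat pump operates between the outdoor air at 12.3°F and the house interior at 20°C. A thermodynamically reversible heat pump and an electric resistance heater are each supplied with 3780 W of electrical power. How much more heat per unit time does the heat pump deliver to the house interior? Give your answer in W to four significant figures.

32030 W

In absolute terms T_C = 262.21 K and T_H = 293.15 K, so ΔT = 30.94 K.
COP_Carnot = T_H/ΔT = 293.15/30.94 = 9.473.
The heat pump delivers Q̇_H = COP × Ẇ = 35810 W; the resistance heater delivers Ẇ = 3780 W.
Extra = (COP − 1)·Ẇ = 32030 W.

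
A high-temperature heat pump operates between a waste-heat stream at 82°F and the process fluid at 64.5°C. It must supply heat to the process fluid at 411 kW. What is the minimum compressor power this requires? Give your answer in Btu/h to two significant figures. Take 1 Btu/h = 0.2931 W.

150000 Btu/h

In absolute terms T_C = 300.93 K and T_H = 337.65 K, so ΔT = 36.72 K.
COP_Carnot = T_H/ΔT = 337.65/36.72 = 9.195.
Ẇ_min = Q̇/COP_Carnot = 411.0/9.195 = 44.70 kW = 152500 Btu/h.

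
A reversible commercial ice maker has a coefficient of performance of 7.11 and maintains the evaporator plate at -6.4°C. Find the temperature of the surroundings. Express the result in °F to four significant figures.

COP_R = T_C/(T_H − T_C) gives T_H − T_C = T_C/COP.
With T_C = 266.75 K, T_H = 266.75 × (1 + 1/7.11) = 304.27 K.
Converting, 304.27 K = 88.01°F.

88.01 °F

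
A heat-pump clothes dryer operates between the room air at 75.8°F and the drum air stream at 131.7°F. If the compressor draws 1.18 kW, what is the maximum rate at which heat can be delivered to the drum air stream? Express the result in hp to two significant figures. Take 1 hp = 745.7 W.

17 hp

In absolute terms T_C = 297.48 K and T_H = 328.54 K, so ΔT = 31.06 K.
COP_Carnot = T_H/ΔT = 328.54/31.06 = 10.58.
Q̇_max = COP_Carnot × Ẇ = 10.58 × 1.180 kW = 12.48 kW = 16.74 hp.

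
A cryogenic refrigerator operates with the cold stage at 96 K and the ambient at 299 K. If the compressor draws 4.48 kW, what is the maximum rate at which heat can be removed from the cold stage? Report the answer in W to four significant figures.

The reservoir spacing is ΔT = 299 − 96 = 203.0 K.
COP_Carnot = T_C/ΔT = 96.00/203.0 = 0.4729.
Q̇_max = COP_Carnot × Ẇ = 0.4729 × 4.480 kW = 2.119 kW = 2119 W.

2119 W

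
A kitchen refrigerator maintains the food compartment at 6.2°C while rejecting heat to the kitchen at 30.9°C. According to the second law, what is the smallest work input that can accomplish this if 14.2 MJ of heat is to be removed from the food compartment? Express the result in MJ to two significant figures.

In absolute terms T_C = 279.35 K and T_H = 304.05 K, so ΔT = 24.70 K.
The reversible limit is COP_R = T_C/ΔT = 11.31, so W_min = Q_C/COP = Q_C·ΔT/T_C.
W_min = 14.20 × 24.70/279.35 = 1.256 MJ.

1.3 MJ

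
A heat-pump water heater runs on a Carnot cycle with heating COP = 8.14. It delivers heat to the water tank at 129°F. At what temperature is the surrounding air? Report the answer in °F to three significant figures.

56.7 °F

COP_HP = T_H/(T_H − T_C) gives T_H − T_C = T_H/COP.
With T_H = 327.04 K, T_C = 327.04 × (1 − 1/8.14) = 286.86 K.
Converting, 286.86 K = 56.68°F.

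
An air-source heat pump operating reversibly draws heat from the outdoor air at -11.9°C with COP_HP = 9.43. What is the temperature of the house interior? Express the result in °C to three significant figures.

19.1 °C

COP_HP = T_H/(T_H − T_C) rearranges to T_H = COP·T_C/(COP − 1).
With T_C = 261.25 K, T_H = 9.43 × 261.25/8.430 = 292.24 K.
Converting, 292.24 K = 19.09°C.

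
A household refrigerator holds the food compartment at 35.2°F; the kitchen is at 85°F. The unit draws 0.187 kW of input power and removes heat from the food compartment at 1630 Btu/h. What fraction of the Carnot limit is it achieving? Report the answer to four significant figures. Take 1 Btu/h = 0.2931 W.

Converting, Q̇_C = 1630 Btu/h = 0.4778 kW, so COP_actual = Q̇_C/Ẇ = 0.4778/0.1870 = 2.555.
In absolute terms T_C = 274.93 K and T_H = 302.59 K, so ΔT = 27.67 K.
COP_Carnot = T_C/ΔT = 274.93/27.67 = 9.937.
η_II = COP_actual/COP_Carnot = 2.555/9.937 = 0.2571.

0.2571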